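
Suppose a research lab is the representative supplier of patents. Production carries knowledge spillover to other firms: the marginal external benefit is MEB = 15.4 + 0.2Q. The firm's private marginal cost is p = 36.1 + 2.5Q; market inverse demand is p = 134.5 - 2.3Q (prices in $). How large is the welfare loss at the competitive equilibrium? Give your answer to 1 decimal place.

DWL = $41.3

Market equilibrium (private): 36.1 + 2.5Q = 134.5 - 2.3Q → Q_m = 20.5000.
Social marginal cost = private MC − MEB = 20.7 + 2.3Q.
Set SMC = demand: 20.7 + 2.3Q = 134.5 - 2.3Q → Q* = 24.7391.
Between Q* and Q_m the wedge demand − SMC runs linearly from 0 to MEB(Q_m), so the loss is a triangle.
DWL = ½ × 4.2391 × 19.5000 = 41.3312.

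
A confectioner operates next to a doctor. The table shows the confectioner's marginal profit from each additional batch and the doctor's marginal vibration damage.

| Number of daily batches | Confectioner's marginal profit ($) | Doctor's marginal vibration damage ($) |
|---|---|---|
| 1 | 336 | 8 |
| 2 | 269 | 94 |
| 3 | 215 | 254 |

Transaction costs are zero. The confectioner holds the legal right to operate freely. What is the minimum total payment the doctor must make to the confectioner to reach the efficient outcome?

$215

Left alone the confectioner would choose level 3 (marginal profit stays positive).
Efficient level: k* = 2 (marginal profit ≥ marginal vibration damage through 2).
The doctor must at least cover the confectioner's forgone profit from cutting 3→2: 215 = 215.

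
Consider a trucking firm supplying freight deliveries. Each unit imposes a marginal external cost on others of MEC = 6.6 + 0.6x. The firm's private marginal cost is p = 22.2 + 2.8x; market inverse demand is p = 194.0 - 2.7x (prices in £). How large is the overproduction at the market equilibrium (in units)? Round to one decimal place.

4.2 units

Market equilibrium (private): 22.2 + 2.8x = 194.0 - 2.7x → x_m = 31.2364.
Social marginal cost = private MC + MEC = 28.8 + 3.4x.
Set SMC = demand: 28.8 + 3.4x = 194.0 - 2.7x → x* = 27.0820.
Gap = |31.2364 − 27.0820| = 4.1544.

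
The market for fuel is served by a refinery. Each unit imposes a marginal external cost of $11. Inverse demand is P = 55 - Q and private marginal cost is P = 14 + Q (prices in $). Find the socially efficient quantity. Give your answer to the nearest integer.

Social marginal cost = private MC + MEC = 25 + Q.
Set SMC = demand: 25 + Q = 55 - Q → Q* = 15.0000.

Q* = 15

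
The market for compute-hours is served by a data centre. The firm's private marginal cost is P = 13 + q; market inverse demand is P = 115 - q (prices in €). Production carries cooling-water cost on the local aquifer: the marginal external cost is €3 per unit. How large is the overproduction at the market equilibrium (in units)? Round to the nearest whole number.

Market equilibrium (private): 13 + q = 115 - q → q_m = 51.0000.
Social marginal cost = private MC + MEC = 16 + q.
Set SMC = demand: 16 + q = 115 - q → q* = 49.5000.
Gap = |51.0000 − 49.5000| = 1.5000.

2 units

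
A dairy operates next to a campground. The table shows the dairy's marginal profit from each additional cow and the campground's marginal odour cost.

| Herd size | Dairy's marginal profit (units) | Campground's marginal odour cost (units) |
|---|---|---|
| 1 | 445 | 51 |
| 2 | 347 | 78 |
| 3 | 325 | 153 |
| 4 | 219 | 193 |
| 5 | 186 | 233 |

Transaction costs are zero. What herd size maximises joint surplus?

4

Bargaining reaches the level where marginal profit last exceeds marginal odour cost.
That holds through level 4 (219 ≥ 193) but not at 5 (186 < 233).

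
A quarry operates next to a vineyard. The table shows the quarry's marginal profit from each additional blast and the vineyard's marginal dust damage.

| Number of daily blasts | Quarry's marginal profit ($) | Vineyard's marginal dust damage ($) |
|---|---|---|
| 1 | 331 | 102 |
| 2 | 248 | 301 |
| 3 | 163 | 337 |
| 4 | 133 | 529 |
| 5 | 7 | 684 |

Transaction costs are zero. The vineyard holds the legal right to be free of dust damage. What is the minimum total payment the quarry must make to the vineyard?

$102

Efficient level: marginal profit ≥ marginal dust damage through level 1, so k* = 1.
With the vineyard holding the right, the quarry must at least compensate total damage at k*: 102 = 102.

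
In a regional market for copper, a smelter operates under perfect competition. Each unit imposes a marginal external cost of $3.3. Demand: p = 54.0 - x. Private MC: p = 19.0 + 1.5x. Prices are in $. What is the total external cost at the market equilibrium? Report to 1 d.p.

$46.2

Market equilibrium (private): 19.0 + 1.5x = 54.0 - x → x_m = 14.0000.
Total external cost = MEC × x_m = 3.3 × 14.0000 = 46.2000.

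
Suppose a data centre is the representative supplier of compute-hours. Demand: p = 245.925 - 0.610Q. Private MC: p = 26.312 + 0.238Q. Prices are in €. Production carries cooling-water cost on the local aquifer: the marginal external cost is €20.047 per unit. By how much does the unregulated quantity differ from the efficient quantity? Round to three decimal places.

23.640 units

Market equilibrium (private): 26.312 + 0.238Q = 245.925 - 0.610Q → Q_m = 258.9776.
Social marginal cost = private MC + MEC = 46.359 + 0.238Q.
Set SMC = demand: 46.359 + 0.238Q = 245.925 - 0.610Q → Q* = 235.3373.
Gap = |258.9776 − 235.3373| = 23.6403.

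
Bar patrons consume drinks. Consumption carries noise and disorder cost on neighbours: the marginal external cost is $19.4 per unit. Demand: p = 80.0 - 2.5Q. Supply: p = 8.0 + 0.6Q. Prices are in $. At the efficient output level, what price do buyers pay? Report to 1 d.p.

Social marginal benefit = demand − MEC = 60.6 - 2.5Q.
Set SMB = MC: 60.6 - 2.5Q = 8.0 + 0.6Q → Q* = 16.9677.
Consumer price on the demand curve at Q*: 80.0 − 2.5×16.9677 = 37.5808.

P = $37.6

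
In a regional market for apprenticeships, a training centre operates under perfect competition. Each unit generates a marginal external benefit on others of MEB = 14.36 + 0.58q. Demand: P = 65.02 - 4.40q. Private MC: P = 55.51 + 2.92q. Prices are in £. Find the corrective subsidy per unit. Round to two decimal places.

subsidy = £16.41 per unit

Social marginal cost = private MC − MEB = 41.15 + 2.34q.
Set SMC = demand: 41.15 + 2.34q = 65.02 - 4.40q → q* = 3.5415.
The Pigouvian subsidy equals MEB at q*: 14.36 + 0.58×3.5415 = 16.4141.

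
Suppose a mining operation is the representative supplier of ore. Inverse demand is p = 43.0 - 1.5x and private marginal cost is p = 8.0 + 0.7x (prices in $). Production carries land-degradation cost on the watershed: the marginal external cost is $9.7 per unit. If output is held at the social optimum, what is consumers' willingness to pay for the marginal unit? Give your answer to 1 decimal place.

Social marginal cost = private MC + MEC = 17.7 + 0.7x.
Set SMC = demand: 17.7 + 0.7x = 43.0 - 1.5x → x* = 11.5000.
Consumer price on the demand curve at x*: 43.0 − 1.5×11.5000 = 25.7500.

P = $25.8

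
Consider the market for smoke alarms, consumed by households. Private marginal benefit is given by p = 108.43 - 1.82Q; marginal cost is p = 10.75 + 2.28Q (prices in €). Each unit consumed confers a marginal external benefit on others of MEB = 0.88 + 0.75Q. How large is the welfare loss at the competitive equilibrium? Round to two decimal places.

DWL = €52.46

Market equilibrium (private): 10.75 + 2.28Q = 108.43 - 1.82Q → Q_m = 23.8244.
Social marginal benefit = demand + MEB = 109.31 - 1.07Q.
Set SMB = MC: 109.31 - 1.07Q = 10.75 + 2.28Q → Q* = 29.4209.
The loss is the area between SMB and MC from Q* to Q_m; with linear curves that's a triangle of height MEB(Q_m).
DWL = ½ × 5.5965 × 18.7483 = 52.4624.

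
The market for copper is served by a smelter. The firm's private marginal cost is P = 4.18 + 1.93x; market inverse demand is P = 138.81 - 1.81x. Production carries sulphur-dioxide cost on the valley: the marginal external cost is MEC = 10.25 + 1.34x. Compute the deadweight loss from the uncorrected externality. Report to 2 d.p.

Market equilibrium (private): 4.18 + 1.93x = 138.81 - 1.81x → x_m = 35.9973.
Social marginal cost = private MC + MEC = 14.43 + 3.27x.
Set SMC = demand: 14.43 + 3.27x = 138.81 - 1.81x → x* = 24.4843.
The welfare-loss triangle has base |x_m − x*| and height MEC(x_m) (the vertical gap between SMC and demand is zero at x* and MEC at x_m).
DWL = ½ × 11.5130 × 58.4864 = 336.6770.

DWL = 336.68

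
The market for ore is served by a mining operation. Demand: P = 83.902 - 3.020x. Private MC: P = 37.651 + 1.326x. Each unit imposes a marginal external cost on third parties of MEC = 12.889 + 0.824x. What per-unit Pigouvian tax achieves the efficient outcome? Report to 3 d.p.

tax = 18.206 per unit

Social marginal cost = private MC + MEC = 50.540 + 2.150x.
Set SMC = demand: 50.540 + 2.150x = 83.902 - 3.020x → x* = 6.4530.
The Pigouvian tax equals MEC at x*: 12.889 + 0.824×6.4530 = 18.2063.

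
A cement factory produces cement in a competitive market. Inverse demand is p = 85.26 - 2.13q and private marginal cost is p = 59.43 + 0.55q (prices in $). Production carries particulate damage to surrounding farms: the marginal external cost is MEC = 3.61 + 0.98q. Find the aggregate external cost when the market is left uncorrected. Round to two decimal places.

Market equilibrium (private): 59.43 + 0.55q = 85.26 - 2.13q → q_m = 9.6381.
Total external cost = ∫₀^{q_m} (3.61 + 0.98q) dq = 3.61×9.6381 + ½×0.98×9.6381² = 80.3111.

$80.31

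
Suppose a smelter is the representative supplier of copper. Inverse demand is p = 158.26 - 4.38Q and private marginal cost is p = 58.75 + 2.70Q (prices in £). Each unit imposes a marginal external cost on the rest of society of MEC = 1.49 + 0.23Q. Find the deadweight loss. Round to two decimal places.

Market equilibrium (private): 58.75 + 2.70Q = 158.26 - 4.38Q → Q_m = 14.0551.
Social marginal cost = private MC + MEC = 60.24 + 2.93Q.
Set SMC = demand: 60.24 + 2.93Q = 158.26 - 4.38Q → Q* = 13.4090.
Between Q* and Q_m the wedge SMC − demand runs linearly from 0 to MEC(Q_m), so the loss is a triangle.
DWL = ½ × 0.6461 × 4.7227 = 1.5257.

DWL = £1.53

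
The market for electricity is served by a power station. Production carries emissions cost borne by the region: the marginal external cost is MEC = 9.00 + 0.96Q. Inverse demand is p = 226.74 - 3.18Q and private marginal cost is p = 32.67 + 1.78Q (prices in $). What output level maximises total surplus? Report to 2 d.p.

Q* = 31.26

Social marginal cost = private MC + MEC = 41.67 + 2.74Q.
Set SMC = demand: 41.67 + 2.74Q = 226.74 - 3.18Q → Q* = 31.2618.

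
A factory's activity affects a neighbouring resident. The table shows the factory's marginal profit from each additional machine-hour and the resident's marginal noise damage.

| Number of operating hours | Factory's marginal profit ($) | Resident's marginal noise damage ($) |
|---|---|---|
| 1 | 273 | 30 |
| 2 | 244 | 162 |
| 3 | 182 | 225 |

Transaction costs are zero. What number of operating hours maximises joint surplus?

Bargaining reaches the level where marginal profit last exceeds marginal noise damage.
That holds through level 2 (244 ≥ 162) but not at 3 (182 < 225).

2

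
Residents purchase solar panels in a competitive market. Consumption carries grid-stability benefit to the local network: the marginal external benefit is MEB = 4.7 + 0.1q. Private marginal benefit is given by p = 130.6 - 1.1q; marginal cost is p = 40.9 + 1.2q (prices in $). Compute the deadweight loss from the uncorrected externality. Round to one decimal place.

Market equilibrium (private): 40.9 + 1.2q = 130.6 - 1.1q → q_m = 39.0000.
Social marginal benefit = demand + MEB = 135.3 - q.
Set SMB = MC: 135.3 - q = 40.9 + 1.2q → q* = 42.9091.
The welfare-loss triangle has base |q_m − q*| and height MEB(q_m) (the vertical gap between SMB and MC is zero at q* and MEB at q_m).
DWL = ½ × 3.9091 × 8.6000 = 16.8091.

DWL = $16.8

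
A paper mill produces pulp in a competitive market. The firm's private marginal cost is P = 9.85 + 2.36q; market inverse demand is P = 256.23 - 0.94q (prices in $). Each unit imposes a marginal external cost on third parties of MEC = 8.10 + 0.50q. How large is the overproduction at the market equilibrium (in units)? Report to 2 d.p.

11.96 units

Market equilibrium (private): 9.85 + 2.36q = 256.23 - 0.94q → q_m = 74.6606.
Social marginal cost = private MC + MEC = 17.95 + 2.86q.
Set SMC = demand: 17.95 + 2.86q = 256.23 - 0.94q → q* = 62.7053.
Gap = |74.6606 − 62.7053| = 11.9553.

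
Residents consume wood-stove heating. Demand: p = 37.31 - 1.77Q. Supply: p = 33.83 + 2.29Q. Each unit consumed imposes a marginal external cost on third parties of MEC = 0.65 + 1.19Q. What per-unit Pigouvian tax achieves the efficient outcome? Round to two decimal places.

tax = 1.29 per unit

Social marginal benefit = demand − MEC = 36.66 - 2.96Q.
Set SMB = MC: 36.66 - 2.96Q = 33.83 + 2.29Q → Q* = 0.5390.
The Pigouvian tax equals MEC at Q*: 0.65 + 1.19×0.5390 = 1.2914.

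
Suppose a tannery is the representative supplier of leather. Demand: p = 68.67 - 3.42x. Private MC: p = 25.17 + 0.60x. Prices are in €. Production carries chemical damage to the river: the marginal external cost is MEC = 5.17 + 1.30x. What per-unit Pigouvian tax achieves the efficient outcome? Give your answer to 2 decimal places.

tax = €14.54 per unit

Social marginal cost = private MC + MEC = 30.34 + 1.90x.
Set SMC = demand: 30.34 + 1.90x = 68.67 - 3.42x → x* = 7.2049.
The Pigouvian tax equals MEC at x*: 5.17 + 1.30×7.2049 = 14.5364.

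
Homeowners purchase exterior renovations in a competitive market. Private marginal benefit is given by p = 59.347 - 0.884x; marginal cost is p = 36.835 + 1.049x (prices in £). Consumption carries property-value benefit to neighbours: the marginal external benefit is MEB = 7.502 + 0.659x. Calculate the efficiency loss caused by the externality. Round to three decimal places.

DWL = £90.399

Market equilibrium (private): 36.835 + 1.049x = 59.347 - 0.884x → x_m = 11.6461.
Social marginal benefit = demand + MEB = 66.849 - 0.225x.
Set SMB = MC: 66.849 - 0.225x = 36.835 + 1.049x → x* = 23.5589.
Height of the DWL triangle at x_m is SMB(x_m) − MC(x_m) = MEB(x_m) = 15.1768.
DWL = ½ × 11.9128 × 15.1768 = 90.3991.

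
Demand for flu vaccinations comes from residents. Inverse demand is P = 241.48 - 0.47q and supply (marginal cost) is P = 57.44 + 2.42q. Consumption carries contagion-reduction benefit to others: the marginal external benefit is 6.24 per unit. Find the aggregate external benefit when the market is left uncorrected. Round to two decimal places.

Market equilibrium (private): 57.44 + 2.42q = 241.48 - 0.47q → q_m = 63.6817.
Total external benefit = MEB × q_m = 6.24 × 63.6817 = 397.3738.

397.37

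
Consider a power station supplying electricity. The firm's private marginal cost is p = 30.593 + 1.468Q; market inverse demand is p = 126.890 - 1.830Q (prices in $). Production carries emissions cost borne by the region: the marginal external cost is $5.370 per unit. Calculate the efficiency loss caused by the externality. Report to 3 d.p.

DWL = $4.372

Market equilibrium (private): 30.593 + 1.468Q = 126.890 - 1.830Q → Q_m = 29.1986.
Social marginal cost = private MC + MEC = 35.963 + 1.468Q.
Set SMC = demand: 35.963 + 1.468Q = 126.890 - 1.830Q → Q* = 27.5703.
The welfare-loss triangle has base |Q_m − Q*| and height MEC(Q_m) (the vertical gap between SMC and demand is zero at Q* and MEC at Q_m).
DWL = ½ × 1.6283 × 5.3700 = 4.3720.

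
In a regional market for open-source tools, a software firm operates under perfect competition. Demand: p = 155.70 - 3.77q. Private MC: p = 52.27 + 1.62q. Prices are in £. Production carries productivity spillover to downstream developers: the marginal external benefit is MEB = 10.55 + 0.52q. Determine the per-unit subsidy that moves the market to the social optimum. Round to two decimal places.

Social marginal cost = private MC − MEB = 41.72 + 1.10q.
Set SMC = demand: 41.72 + 1.10q = 155.70 - 3.77q → q* = 23.4045.
The Pigouvian subsidy equals MEB at q*: 10.55 + 0.52×23.4045 = 22.7203.

subsidy = £22.72 per unit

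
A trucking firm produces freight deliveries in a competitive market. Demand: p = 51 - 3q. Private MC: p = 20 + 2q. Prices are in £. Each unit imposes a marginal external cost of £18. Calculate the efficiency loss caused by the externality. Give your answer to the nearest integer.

Market equilibrium (private): 20 + 2q = 51 - 3q → q_m = 6.2000.
Social marginal cost = private MC + MEC = 38 + 2q.
Set SMC = demand: 38 + 2q = 51 - 3q → q* = 2.6000.
The welfare-loss triangle has base |q_m − q*| and height MEC(q_m) (the vertical gap between SMC and demand is zero at q* and MEC at q_m).
DWL = ½ × 3.6000 × 18.0000 = 32.4000.

DWL = £32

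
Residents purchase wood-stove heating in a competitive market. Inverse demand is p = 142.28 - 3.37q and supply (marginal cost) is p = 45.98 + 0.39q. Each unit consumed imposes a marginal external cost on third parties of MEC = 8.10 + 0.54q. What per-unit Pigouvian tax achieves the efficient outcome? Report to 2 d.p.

tax = 19.18 per unit

Social marginal benefit = demand − MEC = 134.18 - 3.91q.
Set SMB = MC: 134.18 - 3.91q = 45.98 + 0.39q → q* = 20.5116.
The Pigouvian tax equals MEC at q*: 8.10 + 0.54×20.5116 = 19.1763.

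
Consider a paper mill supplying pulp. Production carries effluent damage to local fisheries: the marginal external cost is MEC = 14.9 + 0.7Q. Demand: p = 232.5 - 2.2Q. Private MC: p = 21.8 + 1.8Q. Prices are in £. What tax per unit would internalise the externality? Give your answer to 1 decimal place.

tax = £44.1 per unit

Social marginal cost = private MC + MEC = 36.7 + 2.5Q.
Set SMC = demand: 36.7 + 2.5Q = 232.5 - 2.2Q → Q* = 41.6596.
The Pigouvian tax equals MEC at Q*: 14.9 + 0.7×41.6596 = 44.0617.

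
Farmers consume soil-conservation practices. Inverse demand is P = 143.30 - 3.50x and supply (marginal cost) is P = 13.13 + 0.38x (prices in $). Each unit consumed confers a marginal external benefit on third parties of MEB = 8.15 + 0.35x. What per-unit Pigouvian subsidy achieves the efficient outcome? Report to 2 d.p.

subsidy = $21.86 per unit

Social marginal benefit = demand + MEB = 151.45 - 3.15x.
Set SMB = MC: 151.45 - 3.15x = 13.13 + 0.38x → x* = 39.1841.
The Pigouvian subsidy equals MEB at x*: 8.15 + 0.35×39.1841 = 21.8644.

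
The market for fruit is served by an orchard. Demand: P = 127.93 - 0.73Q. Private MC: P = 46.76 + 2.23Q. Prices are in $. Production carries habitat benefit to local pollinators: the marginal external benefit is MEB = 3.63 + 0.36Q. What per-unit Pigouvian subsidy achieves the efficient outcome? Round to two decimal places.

Social marginal cost = private MC − MEB = 43.13 + 1.87Q.
Set SMC = demand: 43.13 + 1.87Q = 127.93 - 0.73Q → Q* = 32.6154.
The Pigouvian subsidy equals MEB at Q*: 3.63 + 0.36×32.6154 = 15.3715.

subsidy = $15.37 per unit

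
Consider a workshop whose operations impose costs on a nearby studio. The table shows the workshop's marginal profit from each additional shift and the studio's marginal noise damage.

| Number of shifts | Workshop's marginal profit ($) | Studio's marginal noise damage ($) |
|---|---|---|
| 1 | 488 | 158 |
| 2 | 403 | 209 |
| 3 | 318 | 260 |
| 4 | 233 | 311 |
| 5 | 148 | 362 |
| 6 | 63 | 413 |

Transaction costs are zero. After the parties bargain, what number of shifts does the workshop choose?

3

Bargaining reaches the level where marginal profit last exceeds marginal noise damage.
That holds through level 3 (318 ≥ 260) but not at 4 (233 < 311).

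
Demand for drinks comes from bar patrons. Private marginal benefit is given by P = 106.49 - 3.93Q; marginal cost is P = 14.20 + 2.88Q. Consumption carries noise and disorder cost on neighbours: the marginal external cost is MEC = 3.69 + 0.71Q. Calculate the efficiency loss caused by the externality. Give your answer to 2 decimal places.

DWL = 11.78

Market equilibrium (private): 14.20 + 2.88Q = 106.49 - 3.93Q → Q_m = 13.5521.
Social marginal benefit = demand − MEC = 102.80 - 4.64Q.
Set SMB = MC: 102.80 - 4.64Q = 14.20 + 2.88Q → Q* = 11.7819.
The loss is the area between SMB and MC from Q* to Q_m; with linear curves that's a triangle of height MEC(Q_m).
DWL = ½ × 1.7702 × 13.3120 = 11.7825.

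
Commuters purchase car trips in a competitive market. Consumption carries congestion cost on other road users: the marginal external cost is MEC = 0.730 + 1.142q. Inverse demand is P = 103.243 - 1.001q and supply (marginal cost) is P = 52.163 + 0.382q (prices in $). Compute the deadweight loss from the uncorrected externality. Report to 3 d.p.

Market equilibrium (private): 52.163 + 0.382q = 103.243 - 1.001q → q_m = 36.9342.
Social marginal benefit = demand − MEC = 102.513 - 2.143q.
Set SMB = MC: 102.513 - 2.143q = 52.163 + 0.382q → q* = 19.9406.
Height of the DWL triangle at q_m is MC(q_m) − SMB(q_m) = MEC(q_m) = 42.9089.
DWL = ½ × 16.9936 × 42.9089 = 364.5883.

DWL = $364.588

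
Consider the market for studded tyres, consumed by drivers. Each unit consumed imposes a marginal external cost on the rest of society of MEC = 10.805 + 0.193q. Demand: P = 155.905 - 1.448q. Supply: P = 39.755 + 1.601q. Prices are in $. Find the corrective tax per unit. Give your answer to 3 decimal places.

tax = $17.076 per unit

Social marginal benefit = demand − MEC = 145.100 - 1.641q.
Set SMB = MC: 145.100 - 1.641q = 39.755 + 1.601q → q* = 32.4938.
The Pigouvian tax equals MEC at q*: 10.805 + 0.193×32.4938 = 17.0763.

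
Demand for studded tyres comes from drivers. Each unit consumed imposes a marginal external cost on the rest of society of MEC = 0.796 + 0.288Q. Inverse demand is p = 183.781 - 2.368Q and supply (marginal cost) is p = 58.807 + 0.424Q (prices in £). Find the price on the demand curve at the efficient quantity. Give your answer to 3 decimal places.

P = £88.309

Social marginal benefit = demand − MEC = 182.985 - 2.656Q.
Set SMB = MC: 182.985 - 2.656Q = 58.807 + 0.424Q → Q* = 40.3175.
Consumer price on the demand curve at Q*: 183.781 − 2.368×40.3175 = 88.3092.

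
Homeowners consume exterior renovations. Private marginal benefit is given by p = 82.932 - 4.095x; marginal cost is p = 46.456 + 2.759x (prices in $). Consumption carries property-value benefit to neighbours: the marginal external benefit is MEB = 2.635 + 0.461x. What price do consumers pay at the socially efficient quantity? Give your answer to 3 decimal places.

P = $57.880

Social marginal benefit = demand + MEB = 85.567 - 3.634x.
Set SMB = MC: 85.567 - 3.634x = 46.456 + 2.759x → x* = 6.1178.
Consumer price on the demand curve at x*: 82.932 − 4.095×6.1178 = 57.8796.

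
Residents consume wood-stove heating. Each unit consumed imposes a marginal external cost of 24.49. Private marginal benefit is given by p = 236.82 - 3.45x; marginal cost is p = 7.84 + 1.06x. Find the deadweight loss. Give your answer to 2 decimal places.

DWL = 66.49

Market equilibrium (private): 7.84 + 1.06x = 236.82 - 3.45x → x_m = 50.7716.
Social marginal benefit = demand − MEC = 212.33 - 3.45x.
Set SMB = MC: 212.33 - 3.45x = 7.84 + 1.06x → x* = 45.3415.
The loss is the area between SMB and MC from x* to x_m; with linear curves that's a triangle of height MEC(x_m).
DWL = ½ × 5.4301 × 24.4900 = 66.4916.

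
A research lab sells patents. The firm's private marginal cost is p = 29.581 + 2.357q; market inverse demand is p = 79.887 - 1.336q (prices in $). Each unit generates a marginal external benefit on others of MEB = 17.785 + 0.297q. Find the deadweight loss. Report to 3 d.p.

DWL = $70.168

Market equilibrium (private): 29.581 + 2.357q = 79.887 - 1.336q → q_m = 13.6220.
Social marginal cost = private MC − MEB = 11.796 + 2.060q.
Set SMC = demand: 11.796 + 2.060q = 79.887 - 1.336q → q* = 20.0504.
The welfare-loss triangle has base |q_m − q*| and height MEB(q_m) (the vertical gap between SMC and demand is zero at q* and MEB at q_m).
DWL = ½ × 6.4284 × 21.8307 = 70.1682.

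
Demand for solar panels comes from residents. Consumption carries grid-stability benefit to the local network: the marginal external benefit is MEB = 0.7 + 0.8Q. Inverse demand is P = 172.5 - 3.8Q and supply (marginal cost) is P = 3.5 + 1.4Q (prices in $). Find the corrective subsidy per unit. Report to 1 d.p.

subsidy = $31.6 per unit

Social marginal benefit = demand + MEB = 173.2 - 3.0Q.
Set SMB = MC: 173.2 - 3.0Q = 3.5 + 1.4Q → Q* = 38.5682.
The Pigouvian subsidy equals MEB at Q*: 0.7 + 0.8×38.5682 = 31.5546.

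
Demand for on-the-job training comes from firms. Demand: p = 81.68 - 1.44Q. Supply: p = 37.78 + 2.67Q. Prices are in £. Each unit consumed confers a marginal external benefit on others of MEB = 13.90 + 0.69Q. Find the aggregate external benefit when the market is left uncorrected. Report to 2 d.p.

Market equilibrium (private): 37.78 + 2.67Q = 81.68 - 1.44Q → Q_m = 10.6813.
Total external benefit = ∫₀^{Q_m} (13.90 + 0.69Q) dQ = 13.90×10.6813 + ½×0.69×10.6813² = 187.8312.

£187.83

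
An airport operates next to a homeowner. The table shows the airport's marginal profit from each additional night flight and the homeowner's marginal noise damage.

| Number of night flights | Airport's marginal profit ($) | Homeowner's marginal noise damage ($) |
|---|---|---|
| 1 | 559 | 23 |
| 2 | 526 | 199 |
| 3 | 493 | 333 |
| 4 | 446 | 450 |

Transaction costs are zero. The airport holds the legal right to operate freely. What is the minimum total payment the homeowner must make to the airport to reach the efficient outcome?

Left alone the airport would choose level 4 (marginal profit stays positive).
Efficient level: k* = 3 (marginal profit ≥ marginal noise damage through 3).
The homeowner must at least cover the airport's forgone profit from cutting 4→3: 446 = 446.

$446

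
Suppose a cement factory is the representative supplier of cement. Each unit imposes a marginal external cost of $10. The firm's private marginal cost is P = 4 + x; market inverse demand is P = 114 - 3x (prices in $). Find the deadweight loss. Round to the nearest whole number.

Market equilibrium (private): 4 + x = 114 - 3x → x_m = 27.5000.
Social marginal cost = private MC + MEC = 14 + x.
Set SMC = demand: 14 + x = 114 - 3x → x* = 25.0000.
Between x* and x_m the wedge SMC − demand runs linearly from 0 to MEC(x_m), so the loss is a triangle.
DWL = ½ × 2.5000 × 10.0000 = 12.5000.

DWL = $13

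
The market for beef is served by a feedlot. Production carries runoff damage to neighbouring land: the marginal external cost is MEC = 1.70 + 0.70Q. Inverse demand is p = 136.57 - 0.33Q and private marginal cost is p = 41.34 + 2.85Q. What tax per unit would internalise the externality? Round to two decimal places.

Social marginal cost = private MC + MEC = 43.04 + 3.55Q.
Set SMC = demand: 43.04 + 3.55Q = 136.57 - 0.33Q → Q* = 24.1057.
The Pigouvian tax equals MEC at Q*: 1.70 + 0.70×24.1057 = 18.5740.

tax = 18.57 per unit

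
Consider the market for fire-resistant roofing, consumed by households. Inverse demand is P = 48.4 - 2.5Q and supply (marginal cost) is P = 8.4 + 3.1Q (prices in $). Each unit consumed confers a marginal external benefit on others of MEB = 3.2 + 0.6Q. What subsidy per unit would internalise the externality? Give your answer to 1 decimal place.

Social marginal benefit = demand + MEB = 51.6 - 1.9Q.
Set SMB = MC: 51.6 - 1.9Q = 8.4 + 3.1Q → Q* = 8.6400.
The Pigouvian subsidy equals MEB at Q*: 3.2 + 0.6×8.6400 = 8.3840.

subsidy = $8.4 per unit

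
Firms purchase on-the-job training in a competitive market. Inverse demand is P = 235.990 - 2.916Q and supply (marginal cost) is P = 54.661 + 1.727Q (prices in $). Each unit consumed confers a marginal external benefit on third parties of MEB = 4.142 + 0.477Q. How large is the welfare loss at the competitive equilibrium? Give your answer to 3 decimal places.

DWL = $62.232

Market equilibrium (private): 54.661 + 1.727Q = 235.990 - 2.916Q → Q_m = 39.0543.
Social marginal benefit = demand + MEB = 240.132 - 2.439Q.
Set SMB = MC: 240.132 - 2.439Q = 54.661 + 1.727Q → Q* = 44.5202.
Height of the DWL triangle at Q_m is SMB(Q_m) − MC(Q_m) = MEB(Q_m) = 22.7709.
DWL = ½ × 5.4659 × 22.7709 = 62.2317.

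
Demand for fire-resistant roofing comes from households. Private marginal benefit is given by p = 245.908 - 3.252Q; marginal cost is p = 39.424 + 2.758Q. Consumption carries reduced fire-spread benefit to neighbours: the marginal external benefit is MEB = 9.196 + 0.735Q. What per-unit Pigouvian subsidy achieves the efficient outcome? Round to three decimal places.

Social marginal benefit = demand + MEB = 255.104 - 2.517Q.
Set SMB = MC: 255.104 - 2.517Q = 39.424 + 2.758Q → Q* = 40.8872.
The Pigouvian subsidy equals MEB at Q*: 9.196 + 0.735×40.8872 = 39.2481.

subsidy = 39.248 per unit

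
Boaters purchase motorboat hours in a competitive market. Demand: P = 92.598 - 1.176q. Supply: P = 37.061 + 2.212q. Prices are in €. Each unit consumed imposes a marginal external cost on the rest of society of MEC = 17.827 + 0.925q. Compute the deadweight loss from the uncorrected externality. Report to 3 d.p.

DWL = €126.169

Market equilibrium (private): 37.061 + 2.212q = 92.598 - 1.176q → q_m = 16.3923.
Social marginal benefit = demand − MEC = 74.771 - 2.101q.
Set SMB = MC: 74.771 - 2.101q = 37.061 + 2.212q → q* = 8.7433.
The welfare-loss triangle has base |q_m − q*| and height MEC(q_m) (the vertical gap between SMB and MC is zero at q* and MEC at q_m).
DWL = ½ × 7.6490 × 32.9898 = 126.1695.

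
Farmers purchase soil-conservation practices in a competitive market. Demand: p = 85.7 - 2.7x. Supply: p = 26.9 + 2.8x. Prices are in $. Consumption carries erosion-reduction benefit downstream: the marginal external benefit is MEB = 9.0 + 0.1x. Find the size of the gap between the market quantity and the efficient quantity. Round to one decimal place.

1.9 units

Market equilibrium (private): 26.9 + 2.8x = 85.7 - 2.7x → x_m = 10.6909.
Social marginal benefit = demand + MEB = 94.7 - 2.6x.
Set SMB = MC: 94.7 - 2.6x = 26.9 + 2.8x → x* = 12.5556.
Gap = |10.6909 − 12.5556| = 1.8647.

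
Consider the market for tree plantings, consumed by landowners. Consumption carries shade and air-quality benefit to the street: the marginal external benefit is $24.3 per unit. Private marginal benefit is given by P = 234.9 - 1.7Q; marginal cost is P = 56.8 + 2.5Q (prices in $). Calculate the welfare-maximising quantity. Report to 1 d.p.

Social marginal benefit = demand + MEB = 259.2 - 1.7Q.
Set SMB = MC: 259.2 - 1.7Q = 56.8 + 2.5Q → Q* = 48.1905.

Q* = 48.2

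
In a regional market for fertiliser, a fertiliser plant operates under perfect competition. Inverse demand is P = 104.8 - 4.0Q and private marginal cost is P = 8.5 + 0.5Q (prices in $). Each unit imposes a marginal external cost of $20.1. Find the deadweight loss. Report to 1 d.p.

DWL = $44.9

Market equilibrium (private): 8.5 + 0.5Q = 104.8 - 4.0Q → Q_m = 21.4000.
Social marginal cost = private MC + MEC = 28.6 + 0.5Q.
Set SMC = demand: 28.6 + 0.5Q = 104.8 - 4.0Q → Q* = 16.9333.
Height of the DWL triangle at Q_m is SMC(Q_m) − demand(Q_m) = MEC(Q_m) = 20.1000.
DWL = ½ × 4.4667 × 20.1000 = 44.8903.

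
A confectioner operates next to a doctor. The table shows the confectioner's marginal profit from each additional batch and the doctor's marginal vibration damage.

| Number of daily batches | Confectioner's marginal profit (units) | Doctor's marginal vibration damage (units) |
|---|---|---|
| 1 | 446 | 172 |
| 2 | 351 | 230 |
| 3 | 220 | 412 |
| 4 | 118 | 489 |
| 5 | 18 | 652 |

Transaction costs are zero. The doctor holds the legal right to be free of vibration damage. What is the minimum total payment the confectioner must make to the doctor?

402

Efficient level: marginal profit ≥ marginal vibration damage through level 2, so k* = 2.
With the doctor holding the right, the confectioner must at least compensate total damage at k*: 172 + 230 = 402.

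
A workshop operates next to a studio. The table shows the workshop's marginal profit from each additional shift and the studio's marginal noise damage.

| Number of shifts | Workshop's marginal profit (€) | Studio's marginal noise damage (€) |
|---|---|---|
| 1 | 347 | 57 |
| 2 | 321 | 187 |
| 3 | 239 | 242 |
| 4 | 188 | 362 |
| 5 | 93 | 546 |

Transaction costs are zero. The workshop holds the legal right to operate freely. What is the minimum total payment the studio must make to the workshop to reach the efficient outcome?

€520

Left alone the workshop would choose level 5 (marginal profit stays positive).
Efficient level: k* = 2 (marginal profit ≥ marginal noise damage through 2).
The studio must at least cover the workshop's forgone profit from cutting 5→2: 239 + 188 + 93 = 520.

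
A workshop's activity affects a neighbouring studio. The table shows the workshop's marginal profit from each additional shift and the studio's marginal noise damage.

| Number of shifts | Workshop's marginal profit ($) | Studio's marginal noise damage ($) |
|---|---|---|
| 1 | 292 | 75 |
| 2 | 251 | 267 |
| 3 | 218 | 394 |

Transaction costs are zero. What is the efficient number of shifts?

Bargaining reaches the level where marginal profit last exceeds marginal noise damage.
That holds through level 1 (292 ≥ 75) but not at 2 (251 < 267).

1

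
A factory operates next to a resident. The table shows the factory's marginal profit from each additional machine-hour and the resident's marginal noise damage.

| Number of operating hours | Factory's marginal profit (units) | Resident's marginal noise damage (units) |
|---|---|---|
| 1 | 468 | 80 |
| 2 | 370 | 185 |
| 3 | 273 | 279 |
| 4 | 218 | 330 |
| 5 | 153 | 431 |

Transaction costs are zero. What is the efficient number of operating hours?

Bargaining reaches the level where marginal profit last exceeds marginal noise damage.
That holds through level 2 (370 ≥ 185) but not at 3 (273 < 279).

2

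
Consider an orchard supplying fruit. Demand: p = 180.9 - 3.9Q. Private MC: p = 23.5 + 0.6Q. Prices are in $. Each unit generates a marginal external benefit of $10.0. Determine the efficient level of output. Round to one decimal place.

Q* = 37.2

Social marginal cost = private MC − MEB = 13.5 + 0.6Q.
Set SMC = demand: 13.5 + 0.6Q = 180.9 - 3.9Q → Q* = 37.2000.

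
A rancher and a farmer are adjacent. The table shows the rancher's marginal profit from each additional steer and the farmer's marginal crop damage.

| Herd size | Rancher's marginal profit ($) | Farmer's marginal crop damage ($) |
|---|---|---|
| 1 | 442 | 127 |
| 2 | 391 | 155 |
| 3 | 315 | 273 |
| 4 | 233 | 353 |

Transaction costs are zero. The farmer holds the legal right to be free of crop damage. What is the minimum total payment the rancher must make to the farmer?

Efficient level: marginal profit ≥ marginal crop damage through level 3, so k* = 3.
With the farmer holding the right, the rancher must at least compensate total damage at k*: 127 + 155 + 273 = 555.

$555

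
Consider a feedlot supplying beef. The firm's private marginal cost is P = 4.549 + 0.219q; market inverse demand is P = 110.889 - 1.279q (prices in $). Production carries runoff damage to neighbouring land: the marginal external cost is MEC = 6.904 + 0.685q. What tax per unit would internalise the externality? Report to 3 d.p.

Social marginal cost = private MC + MEC = 11.453 + 0.904q.
Set SMC = demand: 11.453 + 0.904q = 110.889 - 1.279q → q* = 45.5502.
The Pigouvian tax equals MEC at q*: 6.904 + 0.685×45.5502 = 38.1059.

tax = $38.106 per unit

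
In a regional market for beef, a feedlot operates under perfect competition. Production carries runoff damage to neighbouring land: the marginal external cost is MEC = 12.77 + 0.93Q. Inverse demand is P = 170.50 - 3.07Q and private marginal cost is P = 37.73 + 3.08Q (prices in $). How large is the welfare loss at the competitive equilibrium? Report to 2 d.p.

DWL = $76.20

Market equilibrium (private): 37.73 + 3.08Q = 170.50 - 3.07Q → Q_m = 21.5886.
Social marginal cost = private MC + MEC = 50.50 + 4.01Q.
Set SMC = demand: 50.50 + 4.01Q = 170.50 - 3.07Q → Q* = 16.9492.
The welfare-loss triangle has base |Q_m − Q*| and height MEC(Q_m) (the vertical gap between SMC and demand is zero at Q* and MEC at Q_m).
DWL = ½ × 4.6394 × 32.8474 = 76.1961.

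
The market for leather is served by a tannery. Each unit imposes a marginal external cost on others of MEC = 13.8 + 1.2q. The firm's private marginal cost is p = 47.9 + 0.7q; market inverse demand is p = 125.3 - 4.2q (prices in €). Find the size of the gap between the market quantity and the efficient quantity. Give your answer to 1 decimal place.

Market equilibrium (private): 47.9 + 0.7q = 125.3 - 4.2q → q_m = 15.7959.
Social marginal cost = private MC + MEC = 61.7 + 1.9q.
Set SMC = demand: 61.7 + 1.9q = 125.3 - 4.2q → q* = 10.4262.
Gap = |15.7959 − 10.4262| = 5.3697.

5.4 units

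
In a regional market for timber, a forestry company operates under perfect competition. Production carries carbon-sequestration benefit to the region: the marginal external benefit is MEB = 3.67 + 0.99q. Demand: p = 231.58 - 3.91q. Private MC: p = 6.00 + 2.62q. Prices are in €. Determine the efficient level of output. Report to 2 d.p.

q* = 41.38

Social marginal cost = private MC − MEB = 2.33 + 1.63q.
Set SMC = demand: 2.33 + 1.63q = 231.58 - 3.91q → q* = 41.3809.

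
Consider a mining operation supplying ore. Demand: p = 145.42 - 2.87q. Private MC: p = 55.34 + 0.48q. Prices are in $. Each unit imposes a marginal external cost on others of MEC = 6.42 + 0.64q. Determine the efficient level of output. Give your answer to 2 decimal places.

Social marginal cost = private MC + MEC = 61.76 + 1.12q.
Set SMC = demand: 61.76 + 1.12q = 145.42 - 2.87q → q* = 20.9674.

q* = 20.97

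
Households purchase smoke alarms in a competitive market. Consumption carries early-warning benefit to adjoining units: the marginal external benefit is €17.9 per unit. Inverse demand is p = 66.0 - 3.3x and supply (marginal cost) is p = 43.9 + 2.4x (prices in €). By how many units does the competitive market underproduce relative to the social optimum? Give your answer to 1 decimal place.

Market equilibrium (private): 43.9 + 2.4x = 66.0 - 3.3x → x_m = 3.8772.
Social marginal benefit = demand + MEB = 83.9 - 3.3x.
Set SMB = MC: 83.9 - 3.3x = 43.9 + 2.4x → x* = 7.0175.
Gap = |3.8772 − 7.0175| = 3.1403.

3.1 units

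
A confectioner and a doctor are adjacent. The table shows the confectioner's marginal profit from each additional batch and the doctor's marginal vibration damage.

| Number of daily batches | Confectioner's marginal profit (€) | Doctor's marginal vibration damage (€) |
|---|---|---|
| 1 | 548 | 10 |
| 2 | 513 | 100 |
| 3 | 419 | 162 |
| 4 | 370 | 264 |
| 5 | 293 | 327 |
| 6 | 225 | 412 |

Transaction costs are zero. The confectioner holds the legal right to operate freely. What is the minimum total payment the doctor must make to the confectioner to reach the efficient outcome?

€518

Left alone the confectioner would choose level 6 (marginal profit stays positive).
Efficient level: k* = 4 (marginal profit ≥ marginal vibration damage through 4).
The doctor must at least cover the confectioner's forgone profit from cutting 6→4: 293 + 225 = 518.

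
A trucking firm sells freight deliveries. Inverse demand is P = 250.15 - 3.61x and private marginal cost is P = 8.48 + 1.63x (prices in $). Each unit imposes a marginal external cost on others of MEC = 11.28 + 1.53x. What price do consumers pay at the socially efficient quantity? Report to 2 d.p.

Social marginal cost = private MC + MEC = 19.76 + 3.16x.
Set SMC = demand: 19.76 + 3.16x = 250.15 - 3.61x → x* = 34.0310.
Consumer price on the demand curve at x*: 250.15 − 3.61×34.0310 = 127.2981.

P = $127.30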